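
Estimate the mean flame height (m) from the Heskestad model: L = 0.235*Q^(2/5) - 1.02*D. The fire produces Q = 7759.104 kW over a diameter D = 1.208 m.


Q^(2/5) = 35.969
0.235 * Q^(2/5) = 8.4526
1.02 * D = 1.2322
L = 7.2205 m

7.2205 m


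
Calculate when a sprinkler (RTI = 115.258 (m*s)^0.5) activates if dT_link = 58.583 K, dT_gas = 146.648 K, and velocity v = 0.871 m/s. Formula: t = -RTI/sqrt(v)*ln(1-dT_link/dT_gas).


dT_link/dT_gas = 0.39948
ln(1 - 0.39948) = -0.50996
t = -115.258 / sqrt(0.871) * -0.50996 = 62.979 s

62.979 s


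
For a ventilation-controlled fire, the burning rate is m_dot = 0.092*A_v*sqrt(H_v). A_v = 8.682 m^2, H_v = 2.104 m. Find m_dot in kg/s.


sqrt(H_v) = 1.4505
m_dot = 0.092 * 8.682 * 1.4505 = 1.1586 kg/s

1.1586 kg/s


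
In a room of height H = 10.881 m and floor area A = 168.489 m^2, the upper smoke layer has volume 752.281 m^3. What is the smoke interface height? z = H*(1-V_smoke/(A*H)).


V/(A*H) = 0.41034
1 - 0.41034 = 0.58966
z = 10.881 * 0.58966 = 6.4161 m

6.4161 m


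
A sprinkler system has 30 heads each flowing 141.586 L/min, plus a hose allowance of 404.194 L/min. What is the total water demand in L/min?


Sprinkler demand = 30 * 141.586 = 4247.58 L/min
Total = 4247.58 + 404.194 = 4651.774 L/min

4651.774 L/min


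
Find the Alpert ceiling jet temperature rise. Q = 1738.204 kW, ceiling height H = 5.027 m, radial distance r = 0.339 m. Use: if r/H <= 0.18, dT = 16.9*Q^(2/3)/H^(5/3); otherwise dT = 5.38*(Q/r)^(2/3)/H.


r/H = 0.339 / 5.027 = 0.067436
r/H <= 0.18, so dT = 16.9*Q^(2/3)/H^(5/3)
Q^(2/3) = 144.57
H^(5/3) = 14.752
dT = 16.9 * 144.57 / 14.752 = 165.62 K

165.62 K


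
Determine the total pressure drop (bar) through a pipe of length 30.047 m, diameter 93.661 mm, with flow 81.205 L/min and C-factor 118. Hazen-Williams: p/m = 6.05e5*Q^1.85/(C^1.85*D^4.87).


Q^1.85 = 3409.8
C^1.85 = 6807.4
D^4.87 = 3.9948e+09
p/m = 7.5860e-05 bar/m
p_total = 7.5860e-05 * 30.047 = 0.0022794 bar

0.0022794 bar


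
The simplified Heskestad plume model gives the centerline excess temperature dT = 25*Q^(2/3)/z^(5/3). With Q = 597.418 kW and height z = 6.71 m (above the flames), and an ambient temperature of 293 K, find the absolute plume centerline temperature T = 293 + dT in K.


Q^(2/3) = 70.934
z^(5/3) = 23.871
dT = 25 * 70.934 / 23.871 = 74.288 K
T = 293 + 74.288 = 367.29 K

367.29 K


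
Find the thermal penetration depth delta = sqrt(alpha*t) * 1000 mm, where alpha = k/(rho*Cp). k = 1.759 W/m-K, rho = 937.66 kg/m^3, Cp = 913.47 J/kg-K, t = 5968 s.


alpha = 1.759 / (937.66 * 913.47) = 2.0536e-06 m^2/s
alpha * t = 0.012256
delta = sqrt(0.012256) * 1000 = 110.71 mm

110.71 mm


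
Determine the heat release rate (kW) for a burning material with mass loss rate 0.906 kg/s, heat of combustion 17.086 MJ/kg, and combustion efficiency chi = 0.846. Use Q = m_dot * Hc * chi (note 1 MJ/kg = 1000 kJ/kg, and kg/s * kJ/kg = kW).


Hc = 17.086 MJ/kg = 17.086 * 1000 kJ/kg = 17086 kJ/kg
Q = 0.906 kg/s * 17086 kJ/kg * 0.846 = 13096 kW

13096 kW


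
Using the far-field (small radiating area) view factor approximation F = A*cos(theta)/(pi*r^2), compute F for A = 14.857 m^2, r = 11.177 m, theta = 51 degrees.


cos(51 deg) = 0.62932
pi*r^2 = 392.46
F = 14.857 * 0.62932 / 392.46 = 0.023823

0.023823


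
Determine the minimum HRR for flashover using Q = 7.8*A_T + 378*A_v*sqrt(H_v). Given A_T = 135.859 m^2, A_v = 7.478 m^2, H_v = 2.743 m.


7.8*A_T = 1059.7
sqrt(H_v) = 1.6562
378*A_v*sqrt(H_v) = 4681.6
Q = 1059.7 + 4681.6 = 5741.3 kW

5741.3 kW


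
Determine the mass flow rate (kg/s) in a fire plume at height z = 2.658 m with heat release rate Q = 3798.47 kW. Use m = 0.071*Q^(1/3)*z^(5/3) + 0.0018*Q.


Q^(1/3) = 15.603
z^(5/3) = 5.1003
First term = 0.071 * 15.603 * 5.1003 = 5.6501
Second term = 0.0018 * 3798.47 = 6.8372
m = 12.487 kg/s

12.487 kg/s


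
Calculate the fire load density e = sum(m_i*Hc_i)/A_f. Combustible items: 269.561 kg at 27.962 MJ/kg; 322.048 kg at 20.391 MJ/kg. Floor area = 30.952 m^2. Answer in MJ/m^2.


Total energy = 269.561*27.962 + 322.048*20.391
= 7537.465 + 6566.881
= 14104.35 MJ
e = 14104.35 / 30.952 = 455.68 MJ/m^2

455.68 MJ/m^2


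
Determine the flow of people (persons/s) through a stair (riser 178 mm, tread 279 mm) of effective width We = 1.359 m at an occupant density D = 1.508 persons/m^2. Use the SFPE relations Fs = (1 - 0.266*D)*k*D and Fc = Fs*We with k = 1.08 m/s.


1 - 0.266*D = 1 - 0.266*1.508 = 0.59887
Fs = 0.59887 * 1.08 * 1.508 = 0.97535 persons/(s*m)
Fc = 0.97535 * 1.359 = 1.3255 persons/s

1.3255 persons/s


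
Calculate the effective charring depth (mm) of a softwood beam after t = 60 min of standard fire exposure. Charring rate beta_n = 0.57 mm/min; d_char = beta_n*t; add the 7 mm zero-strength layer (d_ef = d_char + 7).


d_char = 0.57 * 60 = 34.2 mm
d_ef = 34.2 + 1.0*7 = 41.2 mm

41.2 mm


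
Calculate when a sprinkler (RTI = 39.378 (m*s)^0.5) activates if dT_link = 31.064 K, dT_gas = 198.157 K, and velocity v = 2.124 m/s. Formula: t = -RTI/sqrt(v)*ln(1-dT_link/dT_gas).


dT_link/dT_gas = 0.15676
ln(1 - 0.15676) = -0.17051
t = -39.378 / sqrt(2.124) * -0.17051 = 4.6071 s

4.6071 s


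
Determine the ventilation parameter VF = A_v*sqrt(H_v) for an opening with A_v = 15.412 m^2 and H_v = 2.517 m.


sqrt(H_v) = 1.5865
VF = 15.412 * 1.5865 = 24.451 m^(5/2)

24.451 m^(5/2)


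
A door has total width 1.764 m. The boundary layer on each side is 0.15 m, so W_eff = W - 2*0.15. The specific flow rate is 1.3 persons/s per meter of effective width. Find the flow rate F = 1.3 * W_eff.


W_eff = 1.764 - 0.30 = 1.464 m
F = 1.3 * 1.464 = 1.9032 persons/s

1.9032 persons/s


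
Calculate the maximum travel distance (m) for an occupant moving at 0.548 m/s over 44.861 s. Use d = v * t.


d = 0.548 * 44.861 = 24.584 m

24.584 m


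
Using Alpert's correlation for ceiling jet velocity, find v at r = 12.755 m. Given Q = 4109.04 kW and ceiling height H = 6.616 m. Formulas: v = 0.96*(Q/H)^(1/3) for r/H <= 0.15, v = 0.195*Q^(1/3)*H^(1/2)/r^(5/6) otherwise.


r/H = 12.755 / 6.616 = 1.9279
r/H > 0.15, so v = 0.195*Q^(1/3)*H^(1/2)/r^(5/6)
Q^(1/3) = 16.017
H^(1/2) = 2.5722
r^(5/6) = 8.3445
v = 0.195 * 16.017 * 2.5722 / 8.3445 = 0.96275 m/s

0.96275 m/s


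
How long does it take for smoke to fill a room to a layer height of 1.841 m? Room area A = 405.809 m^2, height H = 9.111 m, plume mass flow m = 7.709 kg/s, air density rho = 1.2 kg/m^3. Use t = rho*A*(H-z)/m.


H - z = 7.27 m
t = 1.2 * 405.809 * 7.27 / 7.709 = 459.24 s

459.24 s


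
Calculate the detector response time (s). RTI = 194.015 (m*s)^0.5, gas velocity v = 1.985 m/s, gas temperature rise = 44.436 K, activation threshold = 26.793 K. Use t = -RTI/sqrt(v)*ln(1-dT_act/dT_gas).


dT_act/dT_gas = 0.60296
ln(1 - 0.60296) = -0.92371
t = -194.015 / sqrt(1.985) * -0.92371 = 127.20 s

127.20 s


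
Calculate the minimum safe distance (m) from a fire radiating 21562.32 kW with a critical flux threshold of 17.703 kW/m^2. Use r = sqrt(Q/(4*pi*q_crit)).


4*pi*q_crit = 222.46
Q/(4*pi*q_crit) = 96.926
r = sqrt(96.926) = 9.8451 m

9.8451 m


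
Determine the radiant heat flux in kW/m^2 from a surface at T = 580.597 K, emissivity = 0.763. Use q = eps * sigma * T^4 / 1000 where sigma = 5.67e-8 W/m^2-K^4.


T^4 = 1.1363e+11
q = 0.763 * 5.67e-8 * 1.1363e+11 / 1000 = 4.9159 kW/m^2

4.9159 kW/m^2


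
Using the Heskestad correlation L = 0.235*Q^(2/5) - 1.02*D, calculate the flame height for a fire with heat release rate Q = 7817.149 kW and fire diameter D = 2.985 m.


Q^(2/5) = 36.076
0.235 * Q^(2/5) = 8.4779
1.02 * D = 3.0447
L = 5.4332 m

5.4332 m


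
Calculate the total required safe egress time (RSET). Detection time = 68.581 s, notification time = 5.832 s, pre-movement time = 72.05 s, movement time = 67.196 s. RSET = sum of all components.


Total = 68.581 + 5.832 + 72.05 + 67.196 = 213.659 s

213.659 s


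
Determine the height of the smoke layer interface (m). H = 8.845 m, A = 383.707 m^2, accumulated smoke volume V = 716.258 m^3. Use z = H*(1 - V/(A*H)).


V/(A*H) = 0.21104
1 - 0.21104 = 0.78896
z = 8.845 * 0.78896 = 6.9783 m

6.9783 m


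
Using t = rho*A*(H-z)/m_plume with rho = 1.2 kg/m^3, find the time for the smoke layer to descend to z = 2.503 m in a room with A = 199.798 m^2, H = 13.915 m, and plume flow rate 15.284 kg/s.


H - z = 11.412 m
t = 1.2 * 199.798 * 11.412 / 15.284 = 179.02 s

179.02 s


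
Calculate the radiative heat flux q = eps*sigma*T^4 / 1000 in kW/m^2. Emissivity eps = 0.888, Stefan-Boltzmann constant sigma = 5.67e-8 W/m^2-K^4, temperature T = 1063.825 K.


T^4 = 1.2808e+12
q = 0.888 * 5.67e-8 * 1.2808e+12 / 1000 = 64.488 kW/m^2

64.488 kW/m^2


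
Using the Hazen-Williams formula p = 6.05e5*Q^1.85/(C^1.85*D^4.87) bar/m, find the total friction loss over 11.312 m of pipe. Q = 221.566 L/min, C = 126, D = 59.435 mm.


Q^1.85 = 21836
C^1.85 = 7685.7
D^4.87 = 4.3610e+08
p/m = 0.0039415 bar/m
p_total = 0.0039415 * 11.312 = 0.044587 bar

0.044587 bar


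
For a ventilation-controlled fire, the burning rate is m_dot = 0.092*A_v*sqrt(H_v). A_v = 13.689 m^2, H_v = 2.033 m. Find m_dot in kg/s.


sqrt(H_v) = 1.4258
m_dot = 0.092 * 13.689 * 1.4258 = 1.7957 kg/s

1.7957 kg/s


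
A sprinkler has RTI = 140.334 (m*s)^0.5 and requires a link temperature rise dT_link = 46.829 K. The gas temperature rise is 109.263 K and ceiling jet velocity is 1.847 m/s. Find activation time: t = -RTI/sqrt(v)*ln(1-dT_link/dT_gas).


dT_link/dT_gas = 0.42859
ln(1 - 0.42859) = -0.55965
t = -140.334 / sqrt(1.847) * -0.55965 = 57.789 s

57.789 s


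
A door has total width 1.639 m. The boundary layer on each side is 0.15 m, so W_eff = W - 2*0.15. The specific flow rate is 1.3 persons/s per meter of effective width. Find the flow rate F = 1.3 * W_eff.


W_eff = 1.639 - 0.30 = 1.339 m
F = 1.3 * 1.339 = 1.7407 persons/s

1.7407 persons/s


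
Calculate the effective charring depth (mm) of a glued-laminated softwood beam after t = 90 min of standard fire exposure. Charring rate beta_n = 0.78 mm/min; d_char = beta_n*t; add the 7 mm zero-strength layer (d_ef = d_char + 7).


d_char = 0.78 * 90 = 70.2 mm
d_ef = 70.2 + 1.0*7 = 77.2 mm

77.2 mm


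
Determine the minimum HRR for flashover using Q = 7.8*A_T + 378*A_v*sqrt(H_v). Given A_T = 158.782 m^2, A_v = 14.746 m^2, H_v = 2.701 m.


7.8*A_T = 1238.5
sqrt(H_v) = 1.6435
378*A_v*sqrt(H_v) = 9160.7
Q = 1238.5 + 9160.7 = 10399 kW

10399 kW


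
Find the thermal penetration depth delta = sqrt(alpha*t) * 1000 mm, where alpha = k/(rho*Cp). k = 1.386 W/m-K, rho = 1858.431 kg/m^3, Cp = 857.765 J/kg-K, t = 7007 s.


alpha = 1.386 / (1858.431 * 857.765) = 8.6946e-07 m^2/s
alpha * t = 0.0060923
delta = sqrt(0.0060923) * 1000 = 78.053 mm

78.053 mm


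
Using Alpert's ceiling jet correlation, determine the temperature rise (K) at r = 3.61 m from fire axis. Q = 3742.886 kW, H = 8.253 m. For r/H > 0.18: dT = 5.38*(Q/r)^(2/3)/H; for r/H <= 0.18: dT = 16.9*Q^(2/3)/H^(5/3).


r/H = 3.61 / 8.253 = 0.43742
r/H > 0.18, so dT = 5.38*(Q/r)^(2/3)/H
Q/r = 1036.8
(Q/r)^(2/3) = 102.44
dT = 5.38 * 102.44 / 8.253 = 66.779 K

66.779 K


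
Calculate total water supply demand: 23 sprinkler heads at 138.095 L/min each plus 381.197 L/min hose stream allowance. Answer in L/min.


Sprinkler demand = 23 * 138.095 = 3176.185 L/min
Total = 3176.185 + 381.197 = 3557.382 L/min

3557.382 L/min


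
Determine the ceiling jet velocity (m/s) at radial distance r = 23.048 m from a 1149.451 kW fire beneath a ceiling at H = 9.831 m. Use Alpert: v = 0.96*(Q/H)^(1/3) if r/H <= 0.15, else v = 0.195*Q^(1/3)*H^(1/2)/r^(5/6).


r/H = 23.048 / 9.831 = 2.3444
r/H > 0.15, so v = 0.195*Q^(1/3)*H^(1/2)/r^(5/6)
Q^(1/3) = 10.475
H^(1/2) = 3.1354
r^(5/6) = 13.662
v = 0.195 * 10.475 * 3.1354 / 13.662 = 0.46878 m/s

0.46878 m/s


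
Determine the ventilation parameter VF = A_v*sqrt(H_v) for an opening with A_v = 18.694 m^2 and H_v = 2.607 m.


sqrt(H_v) = 1.6146
VF = 18.694 * 1.6146 = 30.184 m^(5/2)

30.184 m^(5/2)


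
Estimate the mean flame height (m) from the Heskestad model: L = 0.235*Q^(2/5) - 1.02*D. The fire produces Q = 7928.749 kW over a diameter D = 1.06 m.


Q^(2/5) = 36.281
0.235 * Q^(2/5) = 8.5261
1.02 * D = 1.0812
L = 7.4449 m

7.4449 m


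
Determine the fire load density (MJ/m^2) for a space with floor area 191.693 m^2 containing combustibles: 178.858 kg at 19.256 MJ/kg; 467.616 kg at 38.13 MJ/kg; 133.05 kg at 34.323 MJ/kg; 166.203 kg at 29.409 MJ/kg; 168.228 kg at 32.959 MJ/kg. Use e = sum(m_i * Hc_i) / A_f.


Total energy = 178.858*19.256 + 467.616*38.13 + 133.05*34.323 + 166.203*29.409 + 168.228*32.959
= 3444.090 + 17830.20 + 4566.675 + 4887.864 + 5544.627
= 36273.45 MJ
e = 36273.45 / 191.693 = 189.23 MJ/m^2

189.23 MJ/m^2


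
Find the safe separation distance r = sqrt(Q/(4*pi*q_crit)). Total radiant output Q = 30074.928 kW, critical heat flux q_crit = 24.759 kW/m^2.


4*pi*q_crit = 311.13
Q/(4*pi*q_crit) = 96.663
r = sqrt(96.663) = 9.8317 m

9.8317 m


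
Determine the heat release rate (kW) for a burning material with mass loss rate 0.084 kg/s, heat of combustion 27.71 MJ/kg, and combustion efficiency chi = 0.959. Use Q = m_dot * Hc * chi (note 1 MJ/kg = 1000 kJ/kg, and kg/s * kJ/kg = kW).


Hc = 27.71 MJ/kg = 27.71 * 1000 kJ/kg = 27710 kJ/kg
Q = 0.084 kg/s * 27710 kJ/kg * 0.959 = 2232.2 kW

2232.2 kW


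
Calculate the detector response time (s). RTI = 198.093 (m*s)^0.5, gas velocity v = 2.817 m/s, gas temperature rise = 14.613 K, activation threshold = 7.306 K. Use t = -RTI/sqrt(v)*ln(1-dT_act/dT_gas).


dT_act/dT_gas = 0.49997
ln(1 - 0.49997) = -0.69308
t = -198.093 / sqrt(2.817) * -0.69308 = 81.801 s

81.801 s


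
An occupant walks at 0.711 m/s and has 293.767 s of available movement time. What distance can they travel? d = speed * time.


d = 0.711 * 293.767 = 208.87 m

208.87 m


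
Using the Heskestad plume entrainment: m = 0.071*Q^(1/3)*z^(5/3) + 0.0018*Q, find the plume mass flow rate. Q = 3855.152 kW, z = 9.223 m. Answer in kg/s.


Q^(1/3) = 15.680
z^(5/3) = 40.562
First term = 0.071 * 15.680 * 40.562 = 45.157
Second term = 0.0018 * 3855.152 = 6.9393
m = 52.096 kg/s

52.096 kg/s


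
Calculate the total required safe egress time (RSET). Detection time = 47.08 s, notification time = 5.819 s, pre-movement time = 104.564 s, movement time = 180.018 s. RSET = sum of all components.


Total = 47.08 + 5.819 + 104.564 + 180.018 = 337.481 s

337.481 s


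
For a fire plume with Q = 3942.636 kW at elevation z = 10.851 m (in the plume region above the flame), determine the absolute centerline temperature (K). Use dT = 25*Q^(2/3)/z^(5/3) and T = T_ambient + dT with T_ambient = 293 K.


Q^(2/3) = 249.57
z^(5/3) = 53.184
dT = 25 * 249.57 / 53.184 = 117.31 K
T = 293 + 117.31 = 410.31 K

410.31 K


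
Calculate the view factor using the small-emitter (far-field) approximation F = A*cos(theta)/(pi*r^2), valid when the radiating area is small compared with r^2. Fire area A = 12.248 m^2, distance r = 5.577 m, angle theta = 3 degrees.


cos(3 deg) = 0.99863
pi*r^2 = 97.713
F = 12.248 * 0.99863 / 97.713 = 0.12518

0.12518


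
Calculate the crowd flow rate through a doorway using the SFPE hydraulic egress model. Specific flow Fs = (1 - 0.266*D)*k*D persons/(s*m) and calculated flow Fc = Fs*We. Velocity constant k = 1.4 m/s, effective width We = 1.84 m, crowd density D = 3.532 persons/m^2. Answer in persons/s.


1 - 0.266*D = 1 - 0.266*3.532 = 0.060488
Fs = 0.060488 * 1.4 * 3.532 = 0.29910 persons/(s*m)
Fc = 0.29910 * 1.84 = 0.55035 persons/s

0.55035 persons/s


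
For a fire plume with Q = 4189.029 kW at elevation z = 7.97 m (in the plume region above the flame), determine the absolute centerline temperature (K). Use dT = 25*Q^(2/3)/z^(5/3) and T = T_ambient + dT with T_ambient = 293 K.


Q^(2/3) = 259.86
z^(5/3) = 31.800
dT = 25 * 259.86 / 31.800 = 204.29 K
T = 293 + 204.29 = 497.29 K

497.29 K


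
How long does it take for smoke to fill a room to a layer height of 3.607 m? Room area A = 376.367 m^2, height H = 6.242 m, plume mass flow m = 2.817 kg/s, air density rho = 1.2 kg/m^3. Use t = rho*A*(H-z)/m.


H - z = 2.635 m
t = 1.2 * 376.367 * 2.635 / 2.817 = 422.46 s

422.46 s


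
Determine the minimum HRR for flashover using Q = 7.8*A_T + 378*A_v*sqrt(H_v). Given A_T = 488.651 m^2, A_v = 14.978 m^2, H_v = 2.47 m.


7.8*A_T = 3811.5
sqrt(H_v) = 1.5716
378*A_v*sqrt(H_v) = 8898.0
Q = 3811.5 + 8898.0 = 12710 kW

12710 kW


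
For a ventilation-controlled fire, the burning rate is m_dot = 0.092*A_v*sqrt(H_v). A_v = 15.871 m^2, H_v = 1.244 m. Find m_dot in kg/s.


sqrt(H_v) = 1.1153
m_dot = 0.092 * 15.871 * 1.1153 = 1.6286 kg/s

1.6286 kg/s


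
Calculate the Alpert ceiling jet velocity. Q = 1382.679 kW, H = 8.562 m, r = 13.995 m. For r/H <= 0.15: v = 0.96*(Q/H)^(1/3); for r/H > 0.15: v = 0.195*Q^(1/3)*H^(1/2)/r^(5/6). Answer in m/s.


r/H = 13.995 / 8.562 = 1.6345
r/H > 0.15, so v = 0.195*Q^(1/3)*H^(1/2)/r^(5/6)
Q^(1/3) = 11.141
H^(1/2) = 2.9261
r^(5/6) = 9.0152
v = 0.195 * 11.141 * 2.9261 / 9.0152 = 0.70510 m/s

0.70510 m/s


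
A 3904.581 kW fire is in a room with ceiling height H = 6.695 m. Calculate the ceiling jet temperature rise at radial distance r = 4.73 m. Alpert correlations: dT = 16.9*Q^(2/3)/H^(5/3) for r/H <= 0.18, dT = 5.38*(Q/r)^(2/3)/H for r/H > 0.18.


r/H = 4.73 / 6.695 = 0.70650
r/H > 0.18, so dT = 5.38*(Q/r)^(2/3)/H
Q/r = 825.49
(Q/r)^(2/3) = 87.999
dT = 5.38 * 87.999 / 6.695 = 70.714 K

70.714 K


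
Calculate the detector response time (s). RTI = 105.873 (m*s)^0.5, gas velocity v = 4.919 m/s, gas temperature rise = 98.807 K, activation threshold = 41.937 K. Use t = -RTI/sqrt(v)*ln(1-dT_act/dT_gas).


dT_act/dT_gas = 0.42443
ln(1 - 0.42443) = -0.55240
t = -105.873 / sqrt(4.919) * -0.55240 = 26.369 s

26.369 s


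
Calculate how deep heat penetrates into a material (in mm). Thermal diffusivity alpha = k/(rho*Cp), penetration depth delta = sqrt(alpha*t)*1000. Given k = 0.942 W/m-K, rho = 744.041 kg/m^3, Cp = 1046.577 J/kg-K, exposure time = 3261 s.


alpha = 0.942 / (744.041 * 1046.577) = 1.2097e-06 m^2/s
alpha * t = 0.0039449
delta = sqrt(0.0039449) * 1000 = 62.808 mm

62.808 mm


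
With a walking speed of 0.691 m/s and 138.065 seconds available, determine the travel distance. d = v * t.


d = 0.691 * 138.065 = 95.403 m

95.403 m


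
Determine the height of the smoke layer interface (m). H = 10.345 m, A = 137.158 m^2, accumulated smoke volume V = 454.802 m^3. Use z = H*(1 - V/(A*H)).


V/(A*H) = 0.32053
1 - 0.32053 = 0.67947
z = 10.345 * 0.67947 = 7.0291 m

7.0291 m


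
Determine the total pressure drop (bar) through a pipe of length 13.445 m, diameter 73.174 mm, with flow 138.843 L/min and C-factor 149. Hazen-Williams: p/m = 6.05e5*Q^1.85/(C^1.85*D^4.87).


Q^1.85 = 9197.5
C^1.85 = 10481
D^4.87 = 1.2007e+09
p/m = 0.00044219 bar/m
p_total = 0.00044219 * 13.445 = 0.0059453 bar

0.0059453 bar


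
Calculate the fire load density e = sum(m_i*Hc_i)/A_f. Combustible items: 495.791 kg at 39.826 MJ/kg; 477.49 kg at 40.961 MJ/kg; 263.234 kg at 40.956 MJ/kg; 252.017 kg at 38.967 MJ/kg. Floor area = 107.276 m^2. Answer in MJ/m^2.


Total energy = 495.791*39.826 + 477.49*40.961 + 263.234*40.956 + 252.017*38.967
= 19745.37 + 19558.47 + 10781.01 + 9820.346
= 59905.20 MJ
e = 59905.20 / 107.276 = 558.42 MJ/m^2

558.42 MJ/m^2


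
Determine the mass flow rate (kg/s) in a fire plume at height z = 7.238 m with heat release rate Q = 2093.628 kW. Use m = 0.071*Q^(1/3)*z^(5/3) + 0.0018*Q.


Q^(1/3) = 12.793
z^(5/3) = 27.083
First term = 0.071 * 12.793 * 27.083 = 24.599
Second term = 0.0018 * 2093.628 = 3.7685
m = 28.368 kg/s

28.368 kg/s


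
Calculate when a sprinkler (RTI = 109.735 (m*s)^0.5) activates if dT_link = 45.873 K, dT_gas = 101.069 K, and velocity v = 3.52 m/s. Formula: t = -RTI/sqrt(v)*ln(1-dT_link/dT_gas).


dT_link/dT_gas = 0.45388
ln(1 - 0.45388) = -0.60491
t = -109.735 / sqrt(3.52) * -0.60491 = 35.381 s

35.381 s


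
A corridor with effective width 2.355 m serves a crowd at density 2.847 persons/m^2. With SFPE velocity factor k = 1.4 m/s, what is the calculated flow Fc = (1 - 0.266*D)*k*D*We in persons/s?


1 - 0.266*D = 1 - 0.266*2.847 = 0.24270
Fs = 0.24270 * 1.4 * 2.847 = 0.96735 persons/(s*m)
Fc = 0.96735 * 2.355 = 2.2781 persons/s

2.2781 persons/s


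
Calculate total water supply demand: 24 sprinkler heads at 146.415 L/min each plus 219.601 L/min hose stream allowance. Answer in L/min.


Sprinkler demand = 24 * 146.415 = 3513.96 L/min
Total = 3513.96 + 219.601 = 3733.561 L/min

3733.561 L/min


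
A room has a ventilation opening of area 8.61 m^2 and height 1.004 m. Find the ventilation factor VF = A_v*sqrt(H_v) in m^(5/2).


sqrt(H_v) = 1.0020
VF = 8.61 * 1.0020 = 8.6272 m^(5/2)

8.6272 m^(5/2)


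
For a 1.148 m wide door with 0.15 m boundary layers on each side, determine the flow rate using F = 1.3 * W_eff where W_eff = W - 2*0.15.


W_eff = 1.148 - 0.30 = 0.848 m
F = 1.3 * 0.848 = 1.1024 persons/s

1.1024 persons/s


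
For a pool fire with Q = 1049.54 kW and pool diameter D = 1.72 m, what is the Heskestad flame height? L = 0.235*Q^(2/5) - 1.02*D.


Q^(2/5) = 16.158
0.235 * Q^(2/5) = 3.7972
1.02 * D = 1.7544
L = 2.0428 m

2.0428 m


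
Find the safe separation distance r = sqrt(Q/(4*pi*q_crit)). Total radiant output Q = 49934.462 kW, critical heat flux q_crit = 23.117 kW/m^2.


4*pi*q_crit = 290.50
Q/(4*pi*q_crit) = 171.89
r = sqrt(171.89) = 13.111 m

13.111 m


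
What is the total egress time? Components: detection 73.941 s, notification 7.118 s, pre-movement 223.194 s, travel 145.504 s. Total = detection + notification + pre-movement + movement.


Total = 73.941 + 7.118 + 223.194 + 145.504 = 449.757 s

449.757 s


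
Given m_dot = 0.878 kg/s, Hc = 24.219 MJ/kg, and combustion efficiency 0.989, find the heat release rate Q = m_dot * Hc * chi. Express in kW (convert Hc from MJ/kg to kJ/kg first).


Hc = 24.219 MJ/kg = 24.219 * 1000 kJ/kg = 24219 kJ/kg
Q = 0.878 kg/s * 24219 kJ/kg * 0.989 = 21030 kW

21030 kW


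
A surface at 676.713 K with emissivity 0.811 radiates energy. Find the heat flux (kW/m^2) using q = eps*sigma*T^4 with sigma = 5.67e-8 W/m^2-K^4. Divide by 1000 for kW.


T^4 = 2.0971e+11
q = 0.811 * 5.67e-8 * 2.0971e+11 / 1000 = 9.6432 kW/m^2

9.6432 kW/m^2


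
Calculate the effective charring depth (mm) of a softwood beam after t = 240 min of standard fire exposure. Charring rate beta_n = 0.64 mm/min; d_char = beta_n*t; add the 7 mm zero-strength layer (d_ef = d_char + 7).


d_char = 0.64 * 240 = 153.6 mm
d_ef = 153.6 + 1.0*7 = 160.6 mm

160.6 mm


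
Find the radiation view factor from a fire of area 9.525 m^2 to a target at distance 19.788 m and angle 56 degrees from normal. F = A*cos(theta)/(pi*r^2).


cos(56 deg) = 0.55919
pi*r^2 = 1230.1
F = 9.525 * 0.55919 / 1230.1 = 0.0043299

0.0043299


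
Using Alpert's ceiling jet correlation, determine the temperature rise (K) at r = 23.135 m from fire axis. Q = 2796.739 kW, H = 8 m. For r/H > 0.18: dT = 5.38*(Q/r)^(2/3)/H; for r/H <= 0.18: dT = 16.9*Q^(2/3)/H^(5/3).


r/H = 23.135 / 8 = 2.8919
r/H > 0.18, so dT = 5.38*(Q/r)^(2/3)/H
Q/r = 120.89
(Q/r)^(2/3) = 24.449
dT = 5.38 * 24.449 / 8 = 16.442 K

16.442 K


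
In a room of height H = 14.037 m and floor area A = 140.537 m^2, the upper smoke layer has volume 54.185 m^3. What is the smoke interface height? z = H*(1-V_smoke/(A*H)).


V/(A*H) = 0.027467
1 - 0.027467 = 0.97253
z = 14.037 * 0.97253 = 13.651 m

13.651 m


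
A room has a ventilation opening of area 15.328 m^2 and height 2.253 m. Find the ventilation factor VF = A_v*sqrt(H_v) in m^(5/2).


sqrt(H_v) = 1.5010
VF = 15.328 * 1.5010 = 23.007 m^(5/2)

23.007 m^(5/2)


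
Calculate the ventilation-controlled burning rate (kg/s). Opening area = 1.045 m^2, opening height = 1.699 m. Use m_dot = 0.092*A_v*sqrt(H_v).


sqrt(H_v) = 1.3035
m_dot = 0.092 * 1.045 * 1.3035 = 0.12531 kg/s

0.12531 kg/s


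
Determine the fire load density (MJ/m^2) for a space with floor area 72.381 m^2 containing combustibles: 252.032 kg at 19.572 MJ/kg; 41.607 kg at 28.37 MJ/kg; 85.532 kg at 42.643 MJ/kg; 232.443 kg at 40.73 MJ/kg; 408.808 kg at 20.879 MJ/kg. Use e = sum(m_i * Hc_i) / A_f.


Total energy = 252.032*19.572 + 41.607*28.37 + 85.532*42.643 + 232.443*40.73 + 408.808*20.879
= 4932.770 + 1180.391 + 3647.341 + 9467.403 + 8535.502
= 27763.41 MJ
e = 27763.41 / 72.381 = 383.57 MJ/m^2

383.57 MJ/m^2


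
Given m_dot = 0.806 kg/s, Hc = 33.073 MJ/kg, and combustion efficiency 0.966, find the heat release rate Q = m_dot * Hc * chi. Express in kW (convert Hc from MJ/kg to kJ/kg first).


Hc = 33.073 MJ/kg = 33.073 * 1000 kJ/kg = 33073 kJ/kg
Q = 0.806 kg/s * 33073 kJ/kg * 0.966 = 25751 kW

25751 kW


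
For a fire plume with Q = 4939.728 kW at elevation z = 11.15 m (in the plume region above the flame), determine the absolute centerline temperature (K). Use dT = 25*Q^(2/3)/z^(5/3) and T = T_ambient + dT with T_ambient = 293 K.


Q^(2/3) = 290.05
z^(5/3) = 55.649
dT = 25 * 290.05 / 55.649 = 130.30 K
T = 293 + 130.30 = 423.30 K

423.30 K


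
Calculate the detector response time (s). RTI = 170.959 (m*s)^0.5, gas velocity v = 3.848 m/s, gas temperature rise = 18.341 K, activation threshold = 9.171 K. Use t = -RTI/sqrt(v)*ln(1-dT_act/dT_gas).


dT_act/dT_gas = 0.50003
ln(1 - 0.50003) = -0.69320
t = -170.959 / sqrt(3.848) * -0.69320 = 60.414 s

60.414 s


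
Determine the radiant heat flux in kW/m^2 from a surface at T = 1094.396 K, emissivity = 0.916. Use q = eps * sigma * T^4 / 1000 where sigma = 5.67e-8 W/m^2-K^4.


T^4 = 1.4345e+12
q = 0.916 * 5.67e-8 * 1.4345e+12 / 1000 = 74.503 kW/m^2

74.503 kW/m^2


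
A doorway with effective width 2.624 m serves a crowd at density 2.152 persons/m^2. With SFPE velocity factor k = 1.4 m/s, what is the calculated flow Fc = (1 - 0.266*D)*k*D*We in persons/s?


1 - 0.266*D = 1 - 0.266*2.152 = 0.42757
Fs = 0.42757 * 1.4 * 2.152 = 1.2882 persons/(s*m)
Fc = 1.2882 * 2.624 = 3.3802 persons/s

3.3802 persons/s


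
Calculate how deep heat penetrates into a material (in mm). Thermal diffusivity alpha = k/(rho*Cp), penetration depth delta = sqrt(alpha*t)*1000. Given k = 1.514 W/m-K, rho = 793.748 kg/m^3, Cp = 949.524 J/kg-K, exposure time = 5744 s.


alpha = 1.514 / (793.748 * 949.524) = 2.0088e-06 m^2/s
alpha * t = 0.011539
delta = sqrt(0.011539) * 1000 = 107.42 mm

107.42 mm


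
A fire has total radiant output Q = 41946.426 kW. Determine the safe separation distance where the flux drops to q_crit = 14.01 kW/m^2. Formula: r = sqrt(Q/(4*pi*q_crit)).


4*pi*q_crit = 176.05
Q/(4*pi*q_crit) = 238.26
r = sqrt(238.26) = 15.436 m

15.436 m


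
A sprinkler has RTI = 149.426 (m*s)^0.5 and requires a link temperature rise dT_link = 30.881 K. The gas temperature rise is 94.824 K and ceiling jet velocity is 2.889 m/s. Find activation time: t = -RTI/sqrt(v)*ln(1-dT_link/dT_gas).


dT_link/dT_gas = 0.32567
ln(1 - 0.32567) = -0.39403
t = -149.426 / sqrt(2.889) * -0.39403 = 34.640 s

34.640 s


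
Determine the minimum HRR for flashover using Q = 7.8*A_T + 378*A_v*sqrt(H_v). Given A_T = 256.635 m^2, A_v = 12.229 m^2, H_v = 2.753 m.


7.8*A_T = 2001.753
sqrt(H_v) = 1.6592
378*A_v*sqrt(H_v) = 7669.8
Q = 2001.753 + 7669.8 = 9671.6 kW

9671.6 kW


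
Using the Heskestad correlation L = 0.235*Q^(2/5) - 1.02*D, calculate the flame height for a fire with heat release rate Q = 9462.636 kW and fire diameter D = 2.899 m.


Q^(2/5) = 38.941
0.235 * Q^(2/5) = 9.1511
1.02 * D = 2.9570
L = 6.1941 m

6.1941 m


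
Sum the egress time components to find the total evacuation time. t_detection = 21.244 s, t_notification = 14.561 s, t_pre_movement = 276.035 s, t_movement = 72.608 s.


Total = 21.244 + 14.561 + 276.035 + 72.608 = 384.448 s

384.448 s


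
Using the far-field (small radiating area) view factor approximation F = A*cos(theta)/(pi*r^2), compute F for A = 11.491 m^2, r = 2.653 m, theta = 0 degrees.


cos(0 deg) = 1
pi*r^2 = 22.112
F = 11.491 * 1 / 22.112 = 0.51968

0.51968


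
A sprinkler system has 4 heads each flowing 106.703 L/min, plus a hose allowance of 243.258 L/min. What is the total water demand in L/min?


Sprinkler demand = 4 * 106.703 = 426.812 L/min
Total = 426.812 + 243.258 = 670.07 L/min

670.07 L/min


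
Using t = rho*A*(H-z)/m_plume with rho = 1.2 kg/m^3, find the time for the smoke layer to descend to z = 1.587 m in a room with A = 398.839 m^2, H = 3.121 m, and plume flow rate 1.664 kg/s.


H - z = 1.534 m
t = 1.2 * 398.839 * 1.534 / 1.664 = 441.22 s

441.22 s


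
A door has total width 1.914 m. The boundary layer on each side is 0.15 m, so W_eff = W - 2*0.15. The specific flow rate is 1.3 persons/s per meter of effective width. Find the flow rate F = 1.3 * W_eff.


W_eff = 1.914 - 0.30 = 1.614 m
F = 1.3 * 1.614 = 2.0982 persons/s

2.0982 persons/s


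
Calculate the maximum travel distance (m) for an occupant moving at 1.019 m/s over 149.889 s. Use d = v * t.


d = 1.019 * 149.889 = 152.74 m

152.74 m


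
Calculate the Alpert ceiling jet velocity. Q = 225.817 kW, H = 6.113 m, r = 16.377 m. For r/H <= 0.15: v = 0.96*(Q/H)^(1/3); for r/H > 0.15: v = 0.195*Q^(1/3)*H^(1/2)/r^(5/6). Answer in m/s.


r/H = 16.377 / 6.113 = 2.6790
r/H > 0.15, so v = 0.195*Q^(1/3)*H^(1/2)/r^(5/6)
Q^(1/3) = 6.0896
H^(1/2) = 2.4724
r^(5/6) = 10.277
v = 0.195 * 6.0896 * 2.4724 / 10.277 = 0.28568 m/s

0.28568 m/s


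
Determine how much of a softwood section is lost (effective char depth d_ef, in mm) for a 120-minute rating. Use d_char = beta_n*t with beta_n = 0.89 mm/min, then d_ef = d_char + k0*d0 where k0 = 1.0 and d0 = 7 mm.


d_char = 0.89 * 120 = 106.8 mm
d_ef = 106.8 + 1.0*7 = 113.8 mm

113.8 mm


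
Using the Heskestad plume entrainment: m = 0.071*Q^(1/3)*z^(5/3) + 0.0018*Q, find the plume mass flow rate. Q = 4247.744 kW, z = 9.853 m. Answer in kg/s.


Q^(1/3) = 16.195
z^(5/3) = 45.284
First term = 0.071 * 16.195 * 45.284 = 52.071
Second term = 0.0018 * 4247.744 = 7.6459
m = 59.716 kg/s

59.716 kg/s


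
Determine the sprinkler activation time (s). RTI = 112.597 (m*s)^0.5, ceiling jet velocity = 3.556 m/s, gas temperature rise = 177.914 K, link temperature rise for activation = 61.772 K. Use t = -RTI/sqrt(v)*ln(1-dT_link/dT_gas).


dT_link/dT_gas = 0.34720
ln(1 - 0.34720) = -0.42649
t = -112.597 / sqrt(3.556) * -0.42649 = 25.465 s

25.465 s


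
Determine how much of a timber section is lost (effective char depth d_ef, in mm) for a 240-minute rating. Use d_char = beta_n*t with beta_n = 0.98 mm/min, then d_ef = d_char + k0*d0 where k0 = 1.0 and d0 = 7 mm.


d_char = 0.98 * 240 = 235.2 mm
d_ef = 235.2 + 1.0*7 = 242.2 mm

242.2 mm


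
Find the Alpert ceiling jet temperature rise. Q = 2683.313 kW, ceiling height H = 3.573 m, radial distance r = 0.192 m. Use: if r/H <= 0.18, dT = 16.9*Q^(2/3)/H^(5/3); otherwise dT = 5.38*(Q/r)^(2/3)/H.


r/H = 0.192 / 3.573 = 0.053736
r/H <= 0.18, so dT = 16.9*Q^(2/3)/H^(5/3)
Q^(2/3) = 193.10
H^(5/3) = 8.3507
dT = 16.9 * 193.10 / 8.3507 = 390.79 K

390.79 K


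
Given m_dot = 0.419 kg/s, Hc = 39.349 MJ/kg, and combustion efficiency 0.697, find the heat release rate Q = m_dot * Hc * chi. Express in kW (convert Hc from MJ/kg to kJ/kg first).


Hc = 39.349 MJ/kg = 39.349 * 1000 kJ/kg = 39349 kJ/kg
Q = 0.419 kg/s * 39349 kJ/kg * 0.697 = 11492 kW

11492 kW


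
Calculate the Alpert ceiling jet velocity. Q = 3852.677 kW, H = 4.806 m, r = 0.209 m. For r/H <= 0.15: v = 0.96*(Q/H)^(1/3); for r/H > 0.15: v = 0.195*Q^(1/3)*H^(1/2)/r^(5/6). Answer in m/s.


r/H = 0.209 / 4.806 = 0.043487
r/H <= 0.15, so v = 0.96*(Q/H)^(1/3)
Q/H = 801.64
(Q/H)^(1/3) = 9.2895
v = 0.96 * 9.2895 = 8.9179 m/s

8.9179 m/s


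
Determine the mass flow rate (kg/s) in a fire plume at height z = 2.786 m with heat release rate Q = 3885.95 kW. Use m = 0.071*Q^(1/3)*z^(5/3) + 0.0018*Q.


Q^(1/3) = 15.722
z^(5/3) = 5.5161
First term = 0.071 * 15.722 * 5.5161 = 6.1573
Second term = 0.0018 * 3885.95 = 6.9947
m = 13.152 kg/s

13.152 kg/s


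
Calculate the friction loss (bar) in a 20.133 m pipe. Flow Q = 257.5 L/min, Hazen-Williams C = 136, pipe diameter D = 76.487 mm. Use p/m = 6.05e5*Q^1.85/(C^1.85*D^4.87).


Q^1.85 = 28836
C^1.85 = 8852.1
D^4.87 = 1.4896e+09
p/m = 0.0013230 bar/m
p_total = 0.0013230 * 20.133 = 0.026637 bar

0.026637 bar


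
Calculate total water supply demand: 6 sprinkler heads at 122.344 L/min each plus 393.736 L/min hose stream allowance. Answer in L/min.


Sprinkler demand = 6 * 122.344 = 734.064 L/min
Total = 734.064 + 393.736 = 1127.8 L/min

1127.8 L/min


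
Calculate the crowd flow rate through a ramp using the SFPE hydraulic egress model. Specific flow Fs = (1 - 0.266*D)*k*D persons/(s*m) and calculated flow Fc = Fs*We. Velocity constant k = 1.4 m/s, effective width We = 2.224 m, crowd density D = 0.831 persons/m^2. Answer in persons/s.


1 - 0.266*D = 1 - 0.266*0.831 = 0.77895
Fs = 0.77895 * 1.4 * 0.831 = 0.90624 persons/(s*m)
Fc = 0.90624 * 2.224 = 2.0155 persons/s

2.0155 persons/s


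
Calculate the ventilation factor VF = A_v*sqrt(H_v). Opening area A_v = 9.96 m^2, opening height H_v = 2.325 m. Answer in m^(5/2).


sqrt(H_v) = 1.5248
VF = 9.96 * 1.5248 = 15.187 m^(5/2)

15.187 m^(5/2)


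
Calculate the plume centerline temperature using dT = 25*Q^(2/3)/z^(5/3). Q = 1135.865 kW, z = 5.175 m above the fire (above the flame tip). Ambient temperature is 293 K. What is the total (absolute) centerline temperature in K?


Q^(2/3) = 108.86
z^(5/3) = 15.483
dT = 25 * 108.86 / 15.483 = 175.78 K
T = 293 + 175.78 = 468.78 K

468.78 K


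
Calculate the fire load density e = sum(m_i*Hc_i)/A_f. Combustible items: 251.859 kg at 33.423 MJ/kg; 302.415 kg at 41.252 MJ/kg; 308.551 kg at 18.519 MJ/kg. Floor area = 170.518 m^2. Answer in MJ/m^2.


Total energy = 251.859*33.423 + 302.415*41.252 + 308.551*18.519
= 8417.883 + 12475.22 + 5714.056
= 26607.16 MJ
e = 26607.16 / 170.518 = 156.04 MJ/m^2

156.04 MJ/m^2


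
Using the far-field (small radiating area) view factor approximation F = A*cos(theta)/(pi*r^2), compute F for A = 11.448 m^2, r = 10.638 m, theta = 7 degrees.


cos(7 deg) = 0.99255
pi*r^2 = 355.52
F = 11.448 * 0.99255 / 355.52 = 0.031960

0.031960


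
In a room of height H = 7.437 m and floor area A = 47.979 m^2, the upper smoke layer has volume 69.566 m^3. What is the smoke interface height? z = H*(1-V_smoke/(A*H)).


V/(A*H) = 0.19496
1 - 0.19496 = 0.80504
z = 7.437 * 0.80504 = 5.9871 m

5.9871 m


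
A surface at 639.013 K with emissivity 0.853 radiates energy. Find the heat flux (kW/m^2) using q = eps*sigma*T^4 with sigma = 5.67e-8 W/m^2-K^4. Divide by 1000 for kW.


T^4 = 1.6674e+11
q = 0.853 * 5.67e-8 * 1.6674e+11 / 1000 = 8.0644 kW/m^2

8.0644 kW/m^2


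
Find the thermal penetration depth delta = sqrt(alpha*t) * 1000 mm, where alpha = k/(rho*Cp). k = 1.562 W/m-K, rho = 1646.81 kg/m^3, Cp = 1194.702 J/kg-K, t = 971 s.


alpha = 1.562 / (1646.81 * 1194.702) = 7.9392e-07 m^2/s
alpha * t = 0.00077090
delta = sqrt(0.00077090) * 1000 = 27.765 mm

27.765 mm


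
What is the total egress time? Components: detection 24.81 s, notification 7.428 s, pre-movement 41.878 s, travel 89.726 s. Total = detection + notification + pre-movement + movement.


Total = 24.81 + 7.428 + 41.878 + 89.726 = 163.842 s

163.842 s


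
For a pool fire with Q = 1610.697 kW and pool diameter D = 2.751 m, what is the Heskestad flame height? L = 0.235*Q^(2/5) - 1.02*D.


Q^(2/5) = 19.178
0.235 * Q^(2/5) = 4.5069
1.02 * D = 2.8060
L = 1.7008 m

1.7008 m


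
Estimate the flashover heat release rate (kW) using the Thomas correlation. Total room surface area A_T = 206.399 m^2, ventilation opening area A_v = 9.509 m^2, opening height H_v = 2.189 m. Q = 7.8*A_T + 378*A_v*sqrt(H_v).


7.8*A_T = 1609.9
sqrt(H_v) = 1.4795
378*A_v*sqrt(H_v) = 5318.0
Q = 1609.9 + 5318.0 = 6927.9 kW

6927.9 kW


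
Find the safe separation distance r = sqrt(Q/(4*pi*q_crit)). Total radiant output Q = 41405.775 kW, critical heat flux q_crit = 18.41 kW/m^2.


4*pi*q_crit = 231.35
Q/(4*pi*q_crit) = 178.98
r = sqrt(178.98) = 13.378 m

13.378 m


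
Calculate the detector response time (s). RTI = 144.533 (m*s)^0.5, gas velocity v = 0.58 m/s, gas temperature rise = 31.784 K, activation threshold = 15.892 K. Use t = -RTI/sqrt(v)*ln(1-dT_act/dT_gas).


dT_act/dT_gas = 0.5
ln(1 - 0.5) = -0.69315
t = -144.533 / sqrt(0.58) * -0.69315 = 131.55 s

131.55 s


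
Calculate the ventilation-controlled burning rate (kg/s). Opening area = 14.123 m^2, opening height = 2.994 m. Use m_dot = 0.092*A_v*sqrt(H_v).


sqrt(H_v) = 1.7303
m_dot = 0.092 * 14.123 * 1.7303 = 2.2482 kg/s

2.2482 kg/s


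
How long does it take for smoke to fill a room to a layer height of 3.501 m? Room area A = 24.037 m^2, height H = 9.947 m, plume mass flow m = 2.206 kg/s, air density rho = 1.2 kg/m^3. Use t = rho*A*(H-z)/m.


H - z = 6.446 m
t = 1.2 * 24.037 * 6.446 / 2.206 = 84.284 s

84.284 s


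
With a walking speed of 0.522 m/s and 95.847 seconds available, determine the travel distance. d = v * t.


d = 0.522 * 95.847 = 50.032 m

50.032 m


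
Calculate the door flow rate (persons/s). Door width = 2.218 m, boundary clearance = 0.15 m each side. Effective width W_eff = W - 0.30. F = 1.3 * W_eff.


W_eff = 2.218 - 0.30 = 1.918 m
F = 1.3 * 1.918 = 2.4934 persons/s

2.4934 persons/s


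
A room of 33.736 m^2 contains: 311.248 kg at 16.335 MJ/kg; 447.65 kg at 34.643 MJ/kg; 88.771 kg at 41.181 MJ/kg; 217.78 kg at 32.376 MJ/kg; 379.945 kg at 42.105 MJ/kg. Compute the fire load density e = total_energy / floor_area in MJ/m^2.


Total energy = 311.248*16.335 + 447.65*34.643 + 88.771*41.181 + 217.78*32.376 + 379.945*42.105
= 5084.236 + 15507.94 + 3655.679 + 7050.845 + 15997.58
= 47296.28 MJ
e = 47296.28 / 33.736 = 1402.0 MJ/m^2

1402.0 MJ/m^2


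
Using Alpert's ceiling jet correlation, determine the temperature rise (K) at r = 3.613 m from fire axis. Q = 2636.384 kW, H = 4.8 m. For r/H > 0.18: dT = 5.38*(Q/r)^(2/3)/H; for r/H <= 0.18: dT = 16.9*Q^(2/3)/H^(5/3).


r/H = 3.613 / 4.8 = 0.75271
r/H > 0.18, so dT = 5.38*(Q/r)^(2/3)/H
Q/r = 729.69
(Q/r)^(2/3) = 81.051
dT = 5.38 * 81.051 / 4.8 = 90.845 K

90.845 K


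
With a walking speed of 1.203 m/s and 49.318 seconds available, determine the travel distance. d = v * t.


d = 1.203 * 49.318 = 59.330 m

59.330 m


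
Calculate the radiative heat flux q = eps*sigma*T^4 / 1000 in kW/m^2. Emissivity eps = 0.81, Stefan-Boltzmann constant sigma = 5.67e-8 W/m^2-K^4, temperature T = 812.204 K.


T^4 = 4.3517e+11
q = 0.81 * 5.67e-8 * 4.3517e+11 / 1000 = 19.986 kW/m^2

19.986 kW/m^2


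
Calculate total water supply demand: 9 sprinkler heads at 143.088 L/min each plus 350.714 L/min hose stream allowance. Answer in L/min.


Sprinkler demand = 9 * 143.088 = 1287.792 L/min
Total = 1287.792 + 350.714 = 1638.506 L/min

1638.506 L/min


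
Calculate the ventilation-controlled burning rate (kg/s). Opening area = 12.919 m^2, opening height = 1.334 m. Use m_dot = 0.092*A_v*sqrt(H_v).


sqrt(H_v) = 1.1550
m_dot = 0.092 * 12.919 * 1.1550 = 1.3728 kg/s

1.3728 kg/s


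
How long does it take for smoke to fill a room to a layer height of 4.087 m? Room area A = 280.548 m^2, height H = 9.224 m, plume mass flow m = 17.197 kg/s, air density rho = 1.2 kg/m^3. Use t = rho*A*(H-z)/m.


H - z = 5.137 m
t = 1.2 * 280.548 * 5.137 / 17.197 = 100.56 s

100.56 s


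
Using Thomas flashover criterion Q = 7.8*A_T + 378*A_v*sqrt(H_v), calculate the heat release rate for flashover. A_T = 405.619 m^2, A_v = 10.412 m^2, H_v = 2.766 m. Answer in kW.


7.8*A_T = 3163.8
sqrt(H_v) = 1.6631
378*A_v*sqrt(H_v) = 6545.6
Q = 3163.8 + 6545.6 = 9709.5 kW

9709.5 kW
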